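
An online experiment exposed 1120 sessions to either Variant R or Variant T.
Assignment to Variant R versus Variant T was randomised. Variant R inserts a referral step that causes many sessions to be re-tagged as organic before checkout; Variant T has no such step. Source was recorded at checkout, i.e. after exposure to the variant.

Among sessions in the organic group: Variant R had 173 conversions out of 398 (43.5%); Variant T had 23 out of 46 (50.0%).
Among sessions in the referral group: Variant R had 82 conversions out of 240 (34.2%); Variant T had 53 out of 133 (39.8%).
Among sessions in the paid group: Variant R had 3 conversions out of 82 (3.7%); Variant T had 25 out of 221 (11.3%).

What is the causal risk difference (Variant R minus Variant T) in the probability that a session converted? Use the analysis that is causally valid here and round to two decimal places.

+0.11

Traffic source is downstream of the variant. One should not condition on a consequence of treatment, so the overall rates are the right comparison.
The causal difference is the pooled difference: 0.358 − 0.253 = +0.106.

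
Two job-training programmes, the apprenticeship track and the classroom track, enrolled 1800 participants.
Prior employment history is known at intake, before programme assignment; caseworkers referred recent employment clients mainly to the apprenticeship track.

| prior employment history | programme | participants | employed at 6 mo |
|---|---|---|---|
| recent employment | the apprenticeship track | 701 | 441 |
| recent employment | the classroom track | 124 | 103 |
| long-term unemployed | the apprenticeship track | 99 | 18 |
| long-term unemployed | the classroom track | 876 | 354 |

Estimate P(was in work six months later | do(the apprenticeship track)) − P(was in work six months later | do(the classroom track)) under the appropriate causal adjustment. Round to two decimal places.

-0.21

The stratified and pooled comparisons disagree (the classroom track wins within each prior employment history; the apprenticeship track wins overall), so the answer turns on the causal role of prior employment history.
Prior employment history satisfies the back-door criterion: it is not a descendant of the programme, and it blocks the spurious path from programme to outcome. Adjusting for it (i.e., using the within-prior employment history rates) gives the causal effect.
Adjusting over the population distribution of prior employment history: 0.458·(0.629−0.831) + 0.542·(0.182−0.404) = -0.213.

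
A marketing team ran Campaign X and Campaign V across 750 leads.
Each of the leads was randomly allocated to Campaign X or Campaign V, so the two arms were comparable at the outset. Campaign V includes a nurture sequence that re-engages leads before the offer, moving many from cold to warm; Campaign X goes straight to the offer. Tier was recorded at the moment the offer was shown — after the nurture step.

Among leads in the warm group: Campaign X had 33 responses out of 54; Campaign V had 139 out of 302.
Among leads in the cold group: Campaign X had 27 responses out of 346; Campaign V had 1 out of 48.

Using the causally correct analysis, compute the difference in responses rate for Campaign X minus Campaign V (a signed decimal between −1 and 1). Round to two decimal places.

Campaign X is higher inside every engagement tier stratum but Campaign V is higher in aggregate. Whether to stratify depends on how engagement tier relates to the campaign.
Engagement tier lies on the pathway campaign → engagement tier → outcome, so adjusting for it blocks the indirect effect. For the total causal effect of campaign, use the unadjusted pooled rates.
The causal difference is the pooled difference: 0.150 − 0.400 = -0.250.

-0.25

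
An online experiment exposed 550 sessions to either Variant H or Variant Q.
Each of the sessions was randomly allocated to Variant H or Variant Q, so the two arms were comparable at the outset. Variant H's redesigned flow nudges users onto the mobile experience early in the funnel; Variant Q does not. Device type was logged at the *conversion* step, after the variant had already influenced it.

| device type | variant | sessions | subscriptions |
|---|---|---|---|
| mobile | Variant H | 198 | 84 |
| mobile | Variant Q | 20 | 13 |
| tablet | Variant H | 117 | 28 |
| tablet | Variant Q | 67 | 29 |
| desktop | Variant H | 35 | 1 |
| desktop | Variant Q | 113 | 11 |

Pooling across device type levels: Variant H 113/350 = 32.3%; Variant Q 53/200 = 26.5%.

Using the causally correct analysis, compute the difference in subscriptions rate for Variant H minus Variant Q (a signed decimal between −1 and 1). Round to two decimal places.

Within every device type level Variant Q has the higher rate, yet pooled Variant H does — Simpson's reversal.
Device type is recorded after the variant and is itself shifted by it — it sits on the causal path from variant to outcome. Conditioning on a mediator would strip out part of the effect we want; the pooled comparison gives the total causal effect.
The causal difference is the pooled difference: 0.323 − 0.265 = +0.058.

+0.06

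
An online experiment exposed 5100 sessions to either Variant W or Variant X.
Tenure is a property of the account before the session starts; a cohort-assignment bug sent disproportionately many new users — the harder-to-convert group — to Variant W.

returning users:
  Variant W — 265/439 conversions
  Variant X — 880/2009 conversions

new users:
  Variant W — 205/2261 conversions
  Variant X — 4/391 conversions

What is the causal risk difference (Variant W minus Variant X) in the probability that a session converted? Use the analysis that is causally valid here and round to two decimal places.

Within every user tenure level Variant W has the higher rate, yet pooled Variant X does — Simpson's reversal.
User tenure differs across variants for reasons unrelated to any effect of the variant itself, and it separately predicts the outcome — a classic confounder. We must compare within user tenure levels.
Adjusting over the population distribution of user tenure: 0.480·(0.604−0.438) + 0.520·(0.091−0.010) = +0.121.

+0.12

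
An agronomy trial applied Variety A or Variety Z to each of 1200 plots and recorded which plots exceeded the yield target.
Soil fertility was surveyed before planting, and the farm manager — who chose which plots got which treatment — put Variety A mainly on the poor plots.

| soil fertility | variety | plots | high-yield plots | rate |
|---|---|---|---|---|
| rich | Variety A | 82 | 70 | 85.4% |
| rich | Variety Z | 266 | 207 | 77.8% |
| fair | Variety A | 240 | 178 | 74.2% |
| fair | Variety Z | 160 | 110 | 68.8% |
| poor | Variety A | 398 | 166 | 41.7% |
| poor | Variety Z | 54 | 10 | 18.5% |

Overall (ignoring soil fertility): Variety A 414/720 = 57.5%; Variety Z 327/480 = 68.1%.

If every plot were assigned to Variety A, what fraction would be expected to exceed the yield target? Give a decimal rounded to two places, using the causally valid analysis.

0.65

Nothing the variety does changes soil fertility; the imbalance is an allocation artefact. With soil fertility also predicting the outcome, the pooled figure is confounded, and the within-stratum comparison is the causal one.
Standardising Variety A to the population soil fertility mix: 0.290·70/82 + 0.333·178/240 + 0.377·166/398 = 0.652.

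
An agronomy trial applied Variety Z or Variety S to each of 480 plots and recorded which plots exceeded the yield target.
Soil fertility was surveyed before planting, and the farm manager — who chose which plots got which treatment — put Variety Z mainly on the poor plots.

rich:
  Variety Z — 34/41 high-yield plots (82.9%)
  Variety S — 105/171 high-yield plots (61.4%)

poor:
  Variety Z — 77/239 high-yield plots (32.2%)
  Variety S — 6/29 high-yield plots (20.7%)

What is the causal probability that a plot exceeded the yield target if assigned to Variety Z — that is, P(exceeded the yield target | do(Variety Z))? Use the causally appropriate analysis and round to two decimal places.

Soil fertility satisfies the back-door criterion: it is not a descendant of the variety, and it blocks the spurious path from variety to outcome. Adjusting for it (i.e., using the within-soil fertility rates) gives the causal effect.
Standardising Variety Z to the population soil fertility mix: 0.442·34/41 + 0.558·77/239 = 0.546.

0.55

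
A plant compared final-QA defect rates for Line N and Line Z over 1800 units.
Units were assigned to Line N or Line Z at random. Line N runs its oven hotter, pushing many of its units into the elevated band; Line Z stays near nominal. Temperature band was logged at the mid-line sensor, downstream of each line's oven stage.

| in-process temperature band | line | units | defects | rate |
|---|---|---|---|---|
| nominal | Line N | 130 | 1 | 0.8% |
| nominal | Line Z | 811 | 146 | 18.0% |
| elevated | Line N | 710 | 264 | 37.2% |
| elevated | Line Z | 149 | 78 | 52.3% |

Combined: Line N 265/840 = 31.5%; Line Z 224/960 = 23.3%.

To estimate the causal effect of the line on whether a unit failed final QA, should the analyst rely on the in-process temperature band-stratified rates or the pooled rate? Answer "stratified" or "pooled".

Line N is lower inside every in-process temperature band stratum but Line Z is lower in aggregate. Whether to stratify depends on how in-process temperature band relates to the line.
The distribution of in-process temperature band is itself part of what the line does — it is an intermediate outcome. Holding it fixed would remove that part of the effect; the total effect is the pooled difference.
Pooled: Line N 31.5% vs Line Z 23.3%; Line Z is lower overall.

pooled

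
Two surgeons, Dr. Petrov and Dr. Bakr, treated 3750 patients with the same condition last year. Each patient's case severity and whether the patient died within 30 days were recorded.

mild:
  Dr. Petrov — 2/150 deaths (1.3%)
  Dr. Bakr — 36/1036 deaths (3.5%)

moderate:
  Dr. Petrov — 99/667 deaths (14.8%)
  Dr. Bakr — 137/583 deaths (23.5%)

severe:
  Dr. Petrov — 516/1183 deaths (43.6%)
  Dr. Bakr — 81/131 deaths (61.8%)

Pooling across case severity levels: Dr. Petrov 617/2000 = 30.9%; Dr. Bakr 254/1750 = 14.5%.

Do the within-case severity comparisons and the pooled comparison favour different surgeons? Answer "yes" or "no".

yes

Within each case severity level (mild 1.3% vs 3.5%; moderate 14.8% vs 23.5%; severe 43.6% vs 61.8%), Dr. Petrov has the lower rate every time. Pooled: 30.9% vs 14.5% — Dr. Bakr has the lower rate overall. The two comparisons disagree.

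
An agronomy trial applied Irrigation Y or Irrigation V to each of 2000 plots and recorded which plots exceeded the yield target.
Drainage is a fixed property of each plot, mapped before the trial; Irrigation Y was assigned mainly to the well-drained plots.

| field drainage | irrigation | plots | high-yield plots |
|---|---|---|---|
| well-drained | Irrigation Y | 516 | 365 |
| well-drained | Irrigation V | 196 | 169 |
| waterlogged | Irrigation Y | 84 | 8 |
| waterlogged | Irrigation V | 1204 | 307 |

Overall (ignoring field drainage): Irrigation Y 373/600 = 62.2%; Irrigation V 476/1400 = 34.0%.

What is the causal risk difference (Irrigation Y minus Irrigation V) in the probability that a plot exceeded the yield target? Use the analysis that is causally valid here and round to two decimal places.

Irrigation V is higher inside every field drainage stratum but Irrigation Y is higher in aggregate. Whether to stratify depends on how field drainage relates to the irrigation.
The imbalance in field drainage arose from how plots were allocated, not from anything the irrigation did; and field drainage independently affects the outcome. The pooled gap is confounded — condition on field drainage.
Adjusting over the population distribution of field drainage: 0.356·(0.707−0.862) + 0.644·(0.095−0.255) = -0.158.

-0.16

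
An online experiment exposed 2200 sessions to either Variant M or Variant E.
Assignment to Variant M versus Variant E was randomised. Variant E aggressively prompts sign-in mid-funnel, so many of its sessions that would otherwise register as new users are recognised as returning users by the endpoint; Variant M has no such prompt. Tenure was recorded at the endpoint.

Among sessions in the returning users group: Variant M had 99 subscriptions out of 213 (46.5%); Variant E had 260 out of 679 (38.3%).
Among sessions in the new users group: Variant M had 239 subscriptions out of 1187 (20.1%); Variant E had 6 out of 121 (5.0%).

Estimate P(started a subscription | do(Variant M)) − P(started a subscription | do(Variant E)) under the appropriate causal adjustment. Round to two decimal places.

-0.09

Within every user tenure level Variant M has the higher rate, yet pooled Variant E does — Simpson's reversal.
Stratifying would compare variants among sessions the variants themselves sorted into user tenure groups — a form of selection on an intermediate. The unconditioned pooled rates give the total causal effect.
The causal difference is the pooled difference: 0.241 − 0.333 = -0.091.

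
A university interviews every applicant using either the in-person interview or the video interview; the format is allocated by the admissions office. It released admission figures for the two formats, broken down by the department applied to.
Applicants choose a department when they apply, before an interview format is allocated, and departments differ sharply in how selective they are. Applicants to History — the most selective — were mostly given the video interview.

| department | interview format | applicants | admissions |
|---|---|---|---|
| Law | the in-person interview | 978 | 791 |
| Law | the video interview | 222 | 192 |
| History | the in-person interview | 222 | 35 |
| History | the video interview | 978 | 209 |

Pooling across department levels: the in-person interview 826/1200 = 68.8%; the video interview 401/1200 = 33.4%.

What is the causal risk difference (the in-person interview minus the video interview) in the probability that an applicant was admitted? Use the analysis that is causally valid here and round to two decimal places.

The stratified and pooled comparisons disagree (the video interview wins within each department; the in-person interview wins overall), so the answer turns on the causal role of department.
Since department is a pre-existing factor (not a product of the interview format) and it affects the outcome on its own, it is a confounder. The stratified rates, not the pooled rate, identify the causal effect.
Adjusting over the population distribution of department: 0.500·(0.809−0.865) + 0.500·(0.158−0.214) = -0.056.

-0.06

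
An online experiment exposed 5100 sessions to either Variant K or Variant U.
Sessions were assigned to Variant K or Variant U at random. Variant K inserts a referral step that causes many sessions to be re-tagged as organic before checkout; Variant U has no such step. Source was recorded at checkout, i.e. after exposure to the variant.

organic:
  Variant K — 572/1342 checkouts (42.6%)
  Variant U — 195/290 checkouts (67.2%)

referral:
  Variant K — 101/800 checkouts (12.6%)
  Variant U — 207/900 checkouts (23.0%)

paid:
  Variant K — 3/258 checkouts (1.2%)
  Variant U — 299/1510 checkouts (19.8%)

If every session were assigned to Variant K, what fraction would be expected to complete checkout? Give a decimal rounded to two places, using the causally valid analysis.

0.28

The traffic source-specific comparison favours Variant U throughout, but the pooled figures favour Variant K. The question is whether to condition on traffic source.
Stratifying would compare variants among sessions the variants themselves sorted into traffic source groups — a form of selection on an intermediate. The unconditioned pooled rates give the total causal effect.
So P(outcome | do(Variant K)) is just the pooled rate for Variant K: 676/2400 = 0.282.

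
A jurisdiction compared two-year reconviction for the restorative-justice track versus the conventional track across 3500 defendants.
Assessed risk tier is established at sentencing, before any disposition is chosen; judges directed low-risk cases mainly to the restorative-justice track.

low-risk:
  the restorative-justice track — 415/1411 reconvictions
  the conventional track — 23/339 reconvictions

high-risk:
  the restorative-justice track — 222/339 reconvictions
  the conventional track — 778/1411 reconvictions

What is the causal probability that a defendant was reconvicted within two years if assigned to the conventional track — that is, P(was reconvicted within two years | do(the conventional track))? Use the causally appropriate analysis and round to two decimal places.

The assessed risk tier-specific comparison favours the conventional track throughout, but the pooled figures favour the restorative-justice track. The question is whether to condition on assessed risk tier.
Since assessed risk tier is a pre-existing factor (not a product of the disposition) and it affects the outcome on its own, it is a confounder. The stratified rates, not the pooled rate, identify the causal effect.
Standardising the conventional track to the population assessed risk tier mix: 0.500·23/339 + 0.500·778/1411 = 0.310.

0.31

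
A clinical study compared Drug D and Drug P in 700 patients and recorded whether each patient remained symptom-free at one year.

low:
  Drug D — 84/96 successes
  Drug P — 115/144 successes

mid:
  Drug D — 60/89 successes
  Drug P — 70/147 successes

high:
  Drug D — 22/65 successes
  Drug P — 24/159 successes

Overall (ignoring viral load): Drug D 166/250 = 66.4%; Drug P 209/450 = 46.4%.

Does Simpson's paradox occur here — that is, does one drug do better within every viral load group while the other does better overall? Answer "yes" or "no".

Within each viral load level (low 87.5% vs 79.9%; mid 67.4% vs 47.6%; high 33.8% vs 15.1%), Drug D has the higher rate every time. Pooled: 66.4% vs 46.4% — Drug D has the higher rate overall. They agree.

no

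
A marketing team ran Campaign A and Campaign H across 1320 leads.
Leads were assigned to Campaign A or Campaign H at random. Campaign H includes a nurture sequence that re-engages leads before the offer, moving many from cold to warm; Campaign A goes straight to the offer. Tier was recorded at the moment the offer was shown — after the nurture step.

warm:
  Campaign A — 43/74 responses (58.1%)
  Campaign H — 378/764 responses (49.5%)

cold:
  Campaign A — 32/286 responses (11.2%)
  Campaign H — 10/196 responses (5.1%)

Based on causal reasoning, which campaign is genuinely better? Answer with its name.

Engagement tier lies on the pathway campaign → engagement tier → outcome, so adjusting for it blocks the indirect effect. For the total causal effect of campaign, use the unadjusted pooled rates.
Pooled: Campaign A 20.8% vs Campaign H 40.4%; Campaign H is higher overall.

Campaign H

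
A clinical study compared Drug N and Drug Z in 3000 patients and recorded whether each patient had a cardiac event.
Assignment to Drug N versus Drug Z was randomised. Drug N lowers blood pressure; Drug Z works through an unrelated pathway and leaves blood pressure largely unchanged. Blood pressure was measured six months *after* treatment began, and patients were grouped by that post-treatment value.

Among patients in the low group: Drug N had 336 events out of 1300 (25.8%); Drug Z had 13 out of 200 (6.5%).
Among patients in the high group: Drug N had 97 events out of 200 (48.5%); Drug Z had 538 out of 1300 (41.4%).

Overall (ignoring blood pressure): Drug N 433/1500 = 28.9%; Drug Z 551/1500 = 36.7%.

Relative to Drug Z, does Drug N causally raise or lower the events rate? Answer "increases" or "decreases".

decreases

Within every blood pressure level Drug Z has the lower rate, yet pooled Drug N does — Simpson's reversal.
The distribution of blood pressure is itself part of what the drug does — it is an intermediate outcome. Holding it fixed would remove that part of the effect; the total effect is the pooled difference.
Pooled: Drug N 28.9% vs Drug Z 36.7%; Drug N is lower overall.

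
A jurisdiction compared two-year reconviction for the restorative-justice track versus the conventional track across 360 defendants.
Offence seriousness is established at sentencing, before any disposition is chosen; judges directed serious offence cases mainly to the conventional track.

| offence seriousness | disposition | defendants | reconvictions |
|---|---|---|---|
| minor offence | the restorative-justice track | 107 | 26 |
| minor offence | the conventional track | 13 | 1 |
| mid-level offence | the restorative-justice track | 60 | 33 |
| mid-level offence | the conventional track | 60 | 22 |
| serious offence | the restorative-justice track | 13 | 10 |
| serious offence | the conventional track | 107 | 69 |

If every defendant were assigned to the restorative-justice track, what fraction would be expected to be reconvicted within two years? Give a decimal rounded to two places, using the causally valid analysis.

Offence seriousness is set before the disposition has any effect — it is not caused by the disposition — and it independently drives the outcome. That makes it a confounder, so the causal comparison is within offence seriousness levels.
Standardising the restorative-justice track to the population offence seriousness mix: 0.333·26/107 + 0.333·33/60 + 0.333·10/13 = 0.521.

0.52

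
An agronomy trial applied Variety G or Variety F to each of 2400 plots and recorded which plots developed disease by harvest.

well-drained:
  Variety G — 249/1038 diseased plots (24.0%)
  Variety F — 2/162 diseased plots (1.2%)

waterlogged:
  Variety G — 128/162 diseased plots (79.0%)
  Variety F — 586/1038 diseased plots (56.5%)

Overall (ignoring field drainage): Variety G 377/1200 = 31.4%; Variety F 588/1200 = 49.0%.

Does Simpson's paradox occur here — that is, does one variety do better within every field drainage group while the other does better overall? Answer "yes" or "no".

yes

Within each field drainage level (well-drained 24.0% vs 1.2%; waterlogged 79.0% vs 56.5%), Variety F has the lower rate every time. Pooled: 31.4% vs 49.0% — Variety G has the lower rate overall. The two comparisons disagree.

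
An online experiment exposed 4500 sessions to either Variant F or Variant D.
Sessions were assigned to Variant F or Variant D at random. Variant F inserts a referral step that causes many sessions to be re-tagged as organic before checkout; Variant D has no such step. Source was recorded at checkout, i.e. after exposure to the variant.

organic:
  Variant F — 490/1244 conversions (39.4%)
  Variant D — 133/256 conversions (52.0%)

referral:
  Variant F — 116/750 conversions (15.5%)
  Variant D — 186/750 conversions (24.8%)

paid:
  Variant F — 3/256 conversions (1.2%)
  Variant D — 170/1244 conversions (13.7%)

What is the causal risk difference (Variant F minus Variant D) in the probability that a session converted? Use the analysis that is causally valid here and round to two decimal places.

+0.05

Traffic source here is a post-treatment variable shaped by the variant; conditioning on it would introduce bias rather than remove it. The overall comparison is the causal one.
The causal difference is the pooled difference: 0.271 − 0.217 = +0.053.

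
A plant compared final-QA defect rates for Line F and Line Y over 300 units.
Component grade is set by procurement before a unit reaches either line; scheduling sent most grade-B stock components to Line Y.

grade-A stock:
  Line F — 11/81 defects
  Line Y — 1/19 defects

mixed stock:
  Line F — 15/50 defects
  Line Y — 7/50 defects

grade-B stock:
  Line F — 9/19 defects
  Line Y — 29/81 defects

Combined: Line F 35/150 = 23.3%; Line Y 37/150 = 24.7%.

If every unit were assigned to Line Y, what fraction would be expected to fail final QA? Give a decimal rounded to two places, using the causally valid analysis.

0.18

Component grade differs across lines for reasons unrelated to any effect of the line itself, and it separately predicts the outcome — a classic confounder. We must compare within component grade levels.
Standardising Line Y to the population component grade mix: 0.333·1/19 + 0.333·7/50 + 0.333·29/81 = 0.184.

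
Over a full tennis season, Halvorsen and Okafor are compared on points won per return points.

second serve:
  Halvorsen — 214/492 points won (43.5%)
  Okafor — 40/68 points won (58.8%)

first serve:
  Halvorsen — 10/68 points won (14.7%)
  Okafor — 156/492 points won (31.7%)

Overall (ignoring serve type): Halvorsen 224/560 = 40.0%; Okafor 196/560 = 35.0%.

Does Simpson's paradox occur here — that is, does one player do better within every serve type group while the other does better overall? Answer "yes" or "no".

Within each serve type level (second serve 43.5% vs 58.8%; first serve 14.7% vs 31.7%), Okafor has the higher rate every time. Pooled: 40.0% vs 35.0% — Halvorsen has the higher rate overall. The two comparisons disagree.

yes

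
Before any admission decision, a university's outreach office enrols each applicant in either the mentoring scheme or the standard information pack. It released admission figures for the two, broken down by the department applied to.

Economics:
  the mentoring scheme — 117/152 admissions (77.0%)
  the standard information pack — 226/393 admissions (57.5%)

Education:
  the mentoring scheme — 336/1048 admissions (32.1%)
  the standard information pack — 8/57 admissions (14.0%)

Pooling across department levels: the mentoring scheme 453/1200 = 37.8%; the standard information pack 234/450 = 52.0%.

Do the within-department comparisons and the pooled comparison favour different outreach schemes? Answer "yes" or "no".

yes

Within each department level (Economics 77.0% vs 57.5%; Education 32.1% vs 14.0%), the mentoring scheme has the higher rate every time. Pooled: 37.8% vs 52.0% — the standard information pack has the higher rate overall. The two comparisons disagree.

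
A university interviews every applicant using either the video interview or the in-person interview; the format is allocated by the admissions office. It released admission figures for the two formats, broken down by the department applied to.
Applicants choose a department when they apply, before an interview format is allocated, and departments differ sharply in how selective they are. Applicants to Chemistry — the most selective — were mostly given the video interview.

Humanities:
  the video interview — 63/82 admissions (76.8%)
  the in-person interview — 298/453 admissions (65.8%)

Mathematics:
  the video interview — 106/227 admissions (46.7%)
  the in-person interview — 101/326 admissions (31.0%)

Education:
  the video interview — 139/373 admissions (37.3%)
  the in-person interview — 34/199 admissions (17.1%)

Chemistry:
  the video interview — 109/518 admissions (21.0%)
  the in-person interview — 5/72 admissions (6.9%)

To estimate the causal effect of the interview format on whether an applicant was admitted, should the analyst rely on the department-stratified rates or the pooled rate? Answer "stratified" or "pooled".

stratified

the video interview is higher inside every department stratum but the in-person interview is higher in aggregate. Whether to stratify depends on how department relates to the interview format.
Department satisfies the back-door criterion: it is not a descendant of the interview format, and it blocks the spurious path from interview format to outcome. Adjusting for it (i.e., using the within-department rates) gives the causal effect.
Within each level — Humanities: 76.8% vs 65.8%; Mathematics: 46.7% vs 31.0%; Education: 37.3% vs 17.1%; Chemistry: 21.0% vs 6.9% — the video interview is higher every time.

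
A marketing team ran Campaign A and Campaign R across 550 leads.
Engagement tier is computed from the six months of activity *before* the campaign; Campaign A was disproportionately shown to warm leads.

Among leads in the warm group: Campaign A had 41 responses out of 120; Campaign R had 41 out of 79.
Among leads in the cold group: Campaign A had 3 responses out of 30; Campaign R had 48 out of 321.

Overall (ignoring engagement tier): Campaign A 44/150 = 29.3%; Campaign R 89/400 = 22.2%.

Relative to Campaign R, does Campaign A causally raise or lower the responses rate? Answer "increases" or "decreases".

decreases

Since engagement tier is a pre-existing factor (not a product of the campaign) and it affects the outcome on its own, it is a confounder. The stratified rates, not the pooled rate, identify the causal effect.
Within each level — warm: 34.2% vs 51.9%; cold: 10.0% vs 15.0% — Campaign R is higher every time.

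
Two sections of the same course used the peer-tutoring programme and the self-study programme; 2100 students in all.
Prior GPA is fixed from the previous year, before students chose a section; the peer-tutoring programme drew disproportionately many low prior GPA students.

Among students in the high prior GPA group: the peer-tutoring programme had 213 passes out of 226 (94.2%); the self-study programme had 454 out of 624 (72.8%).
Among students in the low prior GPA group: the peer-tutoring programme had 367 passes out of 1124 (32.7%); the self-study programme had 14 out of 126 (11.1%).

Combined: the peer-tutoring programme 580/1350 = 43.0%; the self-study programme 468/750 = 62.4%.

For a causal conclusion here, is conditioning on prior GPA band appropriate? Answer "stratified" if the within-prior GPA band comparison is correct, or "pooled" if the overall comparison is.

stratified

Within every prior GPA band level the peer-tutoring programme has the higher rate, yet pooled the self-study programme does — Simpson's reversal.
Since prior GPA band is a pre-existing factor (not a product of the teaching method) and it affects the outcome on its own, it is a confounder. The stratified rates, not the pooled rate, identify the causal effect.
Within each level — high prior GPA: 94.2% vs 72.8%; low prior GPA: 32.7% vs 11.1% — the peer-tutoring programme is higher every time.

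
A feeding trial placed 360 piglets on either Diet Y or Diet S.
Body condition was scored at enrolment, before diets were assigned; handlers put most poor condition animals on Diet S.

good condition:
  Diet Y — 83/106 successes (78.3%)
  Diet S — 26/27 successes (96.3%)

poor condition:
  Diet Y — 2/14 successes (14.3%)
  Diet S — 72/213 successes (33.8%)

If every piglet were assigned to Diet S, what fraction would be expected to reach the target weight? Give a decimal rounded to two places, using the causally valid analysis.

0.57

Within every starting body condition level Diet S has the higher rate, yet pooled Diet Y does — Simpson's reversal.
Nothing the diet does changes starting body condition; the imbalance is an allocation artefact. With starting body condition also predicting the outcome, the pooled figure is confounded, and the within-stratum comparison is the causal one.
Standardising Diet S to the population starting body condition mix: 0.369·26/27 + 0.631·72/213 = 0.569.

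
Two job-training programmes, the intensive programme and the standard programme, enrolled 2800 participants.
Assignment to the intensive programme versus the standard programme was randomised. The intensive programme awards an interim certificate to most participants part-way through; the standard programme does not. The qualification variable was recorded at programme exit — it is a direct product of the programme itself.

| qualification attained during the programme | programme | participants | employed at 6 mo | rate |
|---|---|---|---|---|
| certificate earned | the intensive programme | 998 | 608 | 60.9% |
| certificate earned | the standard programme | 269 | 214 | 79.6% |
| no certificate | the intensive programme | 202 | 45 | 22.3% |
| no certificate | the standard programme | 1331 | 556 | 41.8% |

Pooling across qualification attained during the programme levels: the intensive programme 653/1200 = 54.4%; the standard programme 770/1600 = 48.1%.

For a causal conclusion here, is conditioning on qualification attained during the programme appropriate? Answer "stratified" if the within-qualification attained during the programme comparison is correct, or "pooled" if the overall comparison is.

pooled

The distribution of qualification attained during the programme is itself part of what the programme does — it is an intermediate outcome. Holding it fixed would remove that part of the effect; the total effect is the pooled difference.
Pooled: the intensive programme 54.4% vs the standard programme 48.1%; the intensive programme is higher overall.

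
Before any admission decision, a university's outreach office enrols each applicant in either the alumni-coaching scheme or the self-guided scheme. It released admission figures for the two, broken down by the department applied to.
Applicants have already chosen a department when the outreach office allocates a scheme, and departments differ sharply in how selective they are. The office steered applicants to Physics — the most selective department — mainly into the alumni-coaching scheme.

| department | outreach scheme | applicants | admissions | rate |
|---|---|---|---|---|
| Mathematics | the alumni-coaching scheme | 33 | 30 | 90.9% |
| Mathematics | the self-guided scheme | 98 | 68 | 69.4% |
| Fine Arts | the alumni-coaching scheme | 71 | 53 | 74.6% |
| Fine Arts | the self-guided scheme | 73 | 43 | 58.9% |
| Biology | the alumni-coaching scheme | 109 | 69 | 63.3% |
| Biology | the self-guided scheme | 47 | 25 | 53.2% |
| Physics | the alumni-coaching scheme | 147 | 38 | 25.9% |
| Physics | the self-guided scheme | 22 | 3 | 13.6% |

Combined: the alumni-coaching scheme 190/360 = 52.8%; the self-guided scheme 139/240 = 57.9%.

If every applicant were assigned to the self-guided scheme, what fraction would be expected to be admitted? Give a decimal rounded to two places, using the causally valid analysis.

Department satisfies the back-door criterion: it is not a descendant of the outreach scheme, and it blocks the spurious path from outreach scheme to outcome. Adjusting for it (i.e., using the within-department rates) gives the causal effect.
Standardising the self-guided scheme to the population department mix: 0.218·68/98 + 0.240·43/73 + 0.260·25/47 + 0.282·3/22 = 0.470.

0.47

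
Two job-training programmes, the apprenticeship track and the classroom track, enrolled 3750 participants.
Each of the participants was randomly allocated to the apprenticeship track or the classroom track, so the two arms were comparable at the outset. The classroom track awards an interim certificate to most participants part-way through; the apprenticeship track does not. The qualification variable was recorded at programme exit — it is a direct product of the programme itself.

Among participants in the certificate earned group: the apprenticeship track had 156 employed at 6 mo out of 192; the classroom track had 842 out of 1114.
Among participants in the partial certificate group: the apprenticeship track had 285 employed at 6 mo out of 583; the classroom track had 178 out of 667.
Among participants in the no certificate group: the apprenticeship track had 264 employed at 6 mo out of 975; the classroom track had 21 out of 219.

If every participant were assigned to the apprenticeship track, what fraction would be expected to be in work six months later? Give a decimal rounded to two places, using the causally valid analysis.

The stratified and pooled comparisons disagree (the apprenticeship track wins within each qualification attained during the programme; the classroom track wins overall), so the answer turns on the causal role of qualification attained during the programme.
Stratifying would compare programmes among participants the programmes themselves sorted into qualification attained during the programme groups — a form of selection on an intermediate. The unconditioned pooled rates give the total causal effect.
So P(outcome | do(the apprenticeship track)) is just the pooled rate for the apprenticeship track: 705/1750 = 0.403.

0.40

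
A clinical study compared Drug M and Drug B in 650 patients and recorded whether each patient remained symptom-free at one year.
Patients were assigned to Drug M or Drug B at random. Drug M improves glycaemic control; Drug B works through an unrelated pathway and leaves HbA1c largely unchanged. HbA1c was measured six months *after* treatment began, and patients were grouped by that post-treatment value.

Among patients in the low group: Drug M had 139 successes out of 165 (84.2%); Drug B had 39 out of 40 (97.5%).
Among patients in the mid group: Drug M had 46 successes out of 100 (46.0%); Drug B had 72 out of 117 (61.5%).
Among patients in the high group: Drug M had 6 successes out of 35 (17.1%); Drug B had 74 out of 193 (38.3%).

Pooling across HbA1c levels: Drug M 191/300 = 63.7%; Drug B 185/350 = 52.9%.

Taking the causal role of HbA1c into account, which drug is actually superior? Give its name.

Drug M

Within every HbA1c level Drug B has the higher rate, yet pooled Drug M does — Simpson's reversal.
HbA1c here is a post-treatment variable shaped by the drug; conditioning on it would introduce bias rather than remove it. The overall comparison is the causal one.
Pooled: Drug M 63.7% vs Drug B 52.9%; Drug M is higher overall.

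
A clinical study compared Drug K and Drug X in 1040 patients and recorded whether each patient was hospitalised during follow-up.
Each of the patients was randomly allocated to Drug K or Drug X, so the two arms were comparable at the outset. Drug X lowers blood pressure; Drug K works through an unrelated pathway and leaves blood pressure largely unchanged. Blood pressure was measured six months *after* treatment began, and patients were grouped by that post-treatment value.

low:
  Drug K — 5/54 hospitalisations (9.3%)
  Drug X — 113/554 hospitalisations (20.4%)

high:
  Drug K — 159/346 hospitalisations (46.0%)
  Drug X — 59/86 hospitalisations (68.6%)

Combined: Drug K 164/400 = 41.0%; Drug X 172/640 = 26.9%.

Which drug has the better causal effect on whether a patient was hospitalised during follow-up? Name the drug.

Drug X

The stratified and pooled comparisons disagree (Drug K wins within each blood pressure; Drug X wins overall), so the answer turns on the causal role of blood pressure.
Because the drug influences blood pressure, blood pressure is a post-treatment mediator, not a confounder. Stratifying on it would bias the estimate; the causal effect is the crude pooled difference.
Pooled: Drug K 41.0% vs Drug X 26.9%; Drug X is lower overall.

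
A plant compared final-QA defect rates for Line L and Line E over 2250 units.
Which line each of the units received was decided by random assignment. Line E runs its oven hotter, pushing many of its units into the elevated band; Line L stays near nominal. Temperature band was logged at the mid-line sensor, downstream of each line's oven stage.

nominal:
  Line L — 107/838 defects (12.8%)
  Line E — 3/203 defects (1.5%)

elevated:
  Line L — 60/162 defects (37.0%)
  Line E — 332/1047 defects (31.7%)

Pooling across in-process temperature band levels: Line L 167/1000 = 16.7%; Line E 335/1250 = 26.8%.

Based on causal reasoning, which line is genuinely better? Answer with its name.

Line L

In-process temperature band is recorded after the line and is itself shifted by it — it sits on the causal path from line to outcome. Conditioning on a mediator would strip out part of the effect we want; the pooled comparison gives the total causal effect.
Pooled: Line L 16.7% vs Line E 26.8%; Line L is lower overall.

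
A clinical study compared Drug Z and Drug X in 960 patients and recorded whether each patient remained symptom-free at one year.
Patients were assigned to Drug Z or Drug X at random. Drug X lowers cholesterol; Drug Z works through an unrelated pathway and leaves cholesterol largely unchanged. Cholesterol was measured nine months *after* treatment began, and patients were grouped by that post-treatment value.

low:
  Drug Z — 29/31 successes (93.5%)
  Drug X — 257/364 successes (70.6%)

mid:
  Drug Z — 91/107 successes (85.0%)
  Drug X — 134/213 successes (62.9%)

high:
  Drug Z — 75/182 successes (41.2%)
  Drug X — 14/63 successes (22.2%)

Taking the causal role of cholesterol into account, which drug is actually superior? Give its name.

Drug Z is higher inside every cholesterol stratum but Drug X is higher in aggregate. Whether to stratify depends on how cholesterol relates to the drug.
Cholesterol is recorded after the drug and is itself shifted by it — it sits on the causal path from drug to outcome. Conditioning on a mediator would strip out part of the effect we want; the pooled comparison gives the total causal effect.
Pooled: Drug Z 60.9% vs Drug X 63.3%; Drug X is higher overall.

Drug X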